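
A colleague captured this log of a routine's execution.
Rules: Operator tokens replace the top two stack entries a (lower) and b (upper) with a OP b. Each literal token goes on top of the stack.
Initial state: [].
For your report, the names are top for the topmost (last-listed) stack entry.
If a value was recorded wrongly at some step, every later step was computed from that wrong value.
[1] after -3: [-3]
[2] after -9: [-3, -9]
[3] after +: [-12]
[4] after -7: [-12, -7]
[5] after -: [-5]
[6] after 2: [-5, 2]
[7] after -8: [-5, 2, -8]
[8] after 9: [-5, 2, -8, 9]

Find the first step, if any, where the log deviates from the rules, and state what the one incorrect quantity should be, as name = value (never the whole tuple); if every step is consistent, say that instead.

no error

1. push -3: top = -3 (confirmed correct)
2. push -9: top = -9 (matches)
3. -3 + -9 = -12 (consistent with the log)
4. push -7: top = -7 (consistent with the log)
5. -12 - -7 = -5 (verified)
6. push 2: top = 2 (confirmed correct)
7. push -8: top = -8 (checks out)
8. push 9: top = 9 (exactly as logged)
All entries verified; no error found.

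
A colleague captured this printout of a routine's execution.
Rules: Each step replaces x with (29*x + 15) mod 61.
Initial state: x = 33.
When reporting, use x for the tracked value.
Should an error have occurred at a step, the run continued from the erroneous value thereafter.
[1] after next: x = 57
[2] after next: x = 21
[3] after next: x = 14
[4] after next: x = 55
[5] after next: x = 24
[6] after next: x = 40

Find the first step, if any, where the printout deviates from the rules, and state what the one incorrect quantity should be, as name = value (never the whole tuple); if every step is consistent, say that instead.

1. x = (29*33 + 15) mod 61 = 57 (agrees with the printout)
2. x = (29*57 + 15) mod 61 = 21 (confirmed correct)
3. x = (29*21 + 15) mod 61 = 14 (confirmed correct)
4. x = (29*14 + 15) mod 61 = 55 (checks out)
5. x = (29*55 + 15) mod 61 = 24 (exactly as logged)
6. x = (29*24 + 15) mod 61 = 40 (exactly as logged)
The recomputation confirms every line.

no error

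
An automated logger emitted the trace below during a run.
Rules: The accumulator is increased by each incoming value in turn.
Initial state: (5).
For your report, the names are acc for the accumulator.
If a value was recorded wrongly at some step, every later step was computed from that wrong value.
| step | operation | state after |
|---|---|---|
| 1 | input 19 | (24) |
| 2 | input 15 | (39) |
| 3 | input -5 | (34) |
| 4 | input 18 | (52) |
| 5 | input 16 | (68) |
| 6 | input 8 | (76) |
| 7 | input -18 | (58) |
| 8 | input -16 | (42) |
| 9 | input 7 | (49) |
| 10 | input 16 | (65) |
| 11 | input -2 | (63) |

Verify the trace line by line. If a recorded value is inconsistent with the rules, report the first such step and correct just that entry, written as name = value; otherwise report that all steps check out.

no error

Step 1: acc = 5 + 19 = 24 — no discrepancy.
Step 2: acc = 24 + 15 = 39 — consistent with the trace.
Step 3: acc = 39 + -5 = 34 — verified.
Step 4: acc = 34 + 18 = 52 — consistent with the trace.
Step 5: acc = 52 + 16 = 68 — checks out.
Step 6: acc = 68 + 8 = 76 — in agreement.
Step 7: acc = 76 + -18 = 58 — confirmed correct.
Step 8: acc = 58 + -16 = 42 — same as recorded.
Step 9: acc = 42 + 7 = 49 — consistent with the trace.
Step 10: acc = 49 + 16 = 65 — confirmed correct.
Step 11: acc = 65 + -2 = 63 — matches.
The recomputation confirms every line.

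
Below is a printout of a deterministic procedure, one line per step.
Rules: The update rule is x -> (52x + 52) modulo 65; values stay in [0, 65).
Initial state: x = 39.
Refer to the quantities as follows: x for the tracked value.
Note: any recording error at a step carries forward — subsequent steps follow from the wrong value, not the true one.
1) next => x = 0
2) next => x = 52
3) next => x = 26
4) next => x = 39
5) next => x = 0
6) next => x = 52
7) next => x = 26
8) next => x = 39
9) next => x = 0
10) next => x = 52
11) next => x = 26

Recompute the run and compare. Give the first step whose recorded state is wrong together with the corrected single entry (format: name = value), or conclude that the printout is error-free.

no error

step 1: x = (52*39 + 52) mod 65 = 0 -> verified
step 2: x = (52*0 + 52) mod 65 = 52 -> no discrepancy
step 3: x = (52*52 + 52) mod 65 = 26 -> verified
step 4: x = (52*26 + 52) mod 65 = 39 -> in agreement
step 5: x = (52*39 + 52) mod 65 = 0 -> no discrepancy
step 6: x = (52*0 + 52) mod 65 = 52 -> verified
step 7: x = (52*52 + 52) mod 65 = 26 -> confirmed correct
step 8: x = (52*26 + 52) mod 65 = 39 -> verified
step 9: x = (52*39 + 52) mod 65 = 0 -> no discrepancy
step 10: x = (52*0 + 52) mod 65 = 52 -> confirmed correct
step 11: x = (52*52 + 52) mod 65 = 26 -> same as recorded
Nothing is out of place; the run is error-free.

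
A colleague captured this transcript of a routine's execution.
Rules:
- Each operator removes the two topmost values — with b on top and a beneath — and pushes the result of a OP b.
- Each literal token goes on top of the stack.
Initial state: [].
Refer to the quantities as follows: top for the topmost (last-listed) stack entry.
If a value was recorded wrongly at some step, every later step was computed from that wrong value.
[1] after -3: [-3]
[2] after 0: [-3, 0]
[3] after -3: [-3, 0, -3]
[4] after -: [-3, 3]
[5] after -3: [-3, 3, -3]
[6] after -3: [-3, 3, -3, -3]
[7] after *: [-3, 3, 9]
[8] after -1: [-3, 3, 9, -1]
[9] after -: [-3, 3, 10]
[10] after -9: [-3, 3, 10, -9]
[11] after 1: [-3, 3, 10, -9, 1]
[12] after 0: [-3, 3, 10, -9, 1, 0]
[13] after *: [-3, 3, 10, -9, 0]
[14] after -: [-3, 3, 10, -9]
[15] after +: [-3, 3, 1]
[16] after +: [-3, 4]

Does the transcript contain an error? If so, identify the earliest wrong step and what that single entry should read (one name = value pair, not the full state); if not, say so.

Recomputing the run from the initial state:
step 1: [-3]
step 2: [-3, 0]
step 3: [-3, 0, -3]
step 4: [-3, 3]
step 5: [-3, 3, -3]
step 6: [-3, 3, -3, -3]
step 7: [-3, 3, 9]
step 8: [-3, 3, 9, -1]
step 9: [-3, 3, 10]
step 10: [-3, 3, 10, -9]
step 11: [-3, 3, 10, -9, 1]
step 12: [-3, 3, 10, -9, 1, 0]
step 13: [-3, 3, 10, -9, 0]
step 14: [-3, 3, 10, -9]
step 15: [-3, 3, 1]
step 16: [-3, 4]
This matches the transcript at every step.

no error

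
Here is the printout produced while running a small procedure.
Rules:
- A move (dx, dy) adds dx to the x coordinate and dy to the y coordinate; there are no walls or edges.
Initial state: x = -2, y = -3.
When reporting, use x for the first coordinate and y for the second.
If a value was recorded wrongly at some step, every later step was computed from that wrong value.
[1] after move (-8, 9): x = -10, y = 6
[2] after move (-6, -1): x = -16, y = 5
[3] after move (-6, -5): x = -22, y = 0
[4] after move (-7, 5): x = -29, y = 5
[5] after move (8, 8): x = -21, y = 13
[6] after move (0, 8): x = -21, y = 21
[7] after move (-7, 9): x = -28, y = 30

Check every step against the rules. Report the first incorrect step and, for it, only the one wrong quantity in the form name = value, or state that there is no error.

step 1: x = -2 + (-8) = -10, y = -3 + (9) = 6 -> verified
step 2: x = -10 + (-6) = -16, y = 6 + (-1) = 5 -> checks out
step 3: x = -16 + (-6) = -22, y = 5 + (-5) = 0 -> no discrepancy
step 4: x = -22 + (-7) = -29, y = 0 + (5) = 5 -> matches
step 5: x = -29 + (8) = -21, y = 5 + (8) = 13 -> verified
step 6: x = -21 + (0) = -21, y = 13 + (8) = 21 -> agrees with the printout
step 7: x = -21 + (-7) = -28, y = 21 + (9) = 30 -> same as recorded
The recomputation confirms every line.

no error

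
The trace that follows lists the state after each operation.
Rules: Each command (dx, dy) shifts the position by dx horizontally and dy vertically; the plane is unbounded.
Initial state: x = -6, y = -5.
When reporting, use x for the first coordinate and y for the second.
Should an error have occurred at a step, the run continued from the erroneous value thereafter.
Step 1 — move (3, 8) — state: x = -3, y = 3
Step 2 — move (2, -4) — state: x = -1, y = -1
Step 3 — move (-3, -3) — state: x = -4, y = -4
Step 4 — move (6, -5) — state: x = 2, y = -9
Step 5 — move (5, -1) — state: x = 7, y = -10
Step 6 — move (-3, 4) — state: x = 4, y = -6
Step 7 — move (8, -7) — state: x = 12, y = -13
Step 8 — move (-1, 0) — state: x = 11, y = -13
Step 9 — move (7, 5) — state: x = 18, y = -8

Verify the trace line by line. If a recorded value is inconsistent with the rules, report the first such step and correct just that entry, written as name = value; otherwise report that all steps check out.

step 1: x = -6 + (3) = -3, y = -5 + (8) = 3 -> agrees with the trace
step 2: x = -3 + (2) = -1, y = 3 + (-4) = -1 -> no discrepancy
step 3: x = -1 + (-3) = -4, y = -1 + (-3) = -4 -> agrees with the trace
step 4: x = -4 + (6) = 2, y = -4 + (-5) = -9 -> verified
step 5: x = 2 + (5) = 7, y = -9 + (-1) = -10 -> confirmed correct
step 6: x = 7 + (-3) = 4, y = -10 + (4) = -6 -> agrees with the trace
step 7: x = 4 + (8) = 12, y = -6 + (-7) = -13 -> matches
step 8: x = 12 + (-1) = 11, y = -13 + (0) = -13 -> matches
step 9: x = 11 + (7) = 18, y = -13 + (5) = -8 -> exactly as logged
The recomputation confirms every line.

no error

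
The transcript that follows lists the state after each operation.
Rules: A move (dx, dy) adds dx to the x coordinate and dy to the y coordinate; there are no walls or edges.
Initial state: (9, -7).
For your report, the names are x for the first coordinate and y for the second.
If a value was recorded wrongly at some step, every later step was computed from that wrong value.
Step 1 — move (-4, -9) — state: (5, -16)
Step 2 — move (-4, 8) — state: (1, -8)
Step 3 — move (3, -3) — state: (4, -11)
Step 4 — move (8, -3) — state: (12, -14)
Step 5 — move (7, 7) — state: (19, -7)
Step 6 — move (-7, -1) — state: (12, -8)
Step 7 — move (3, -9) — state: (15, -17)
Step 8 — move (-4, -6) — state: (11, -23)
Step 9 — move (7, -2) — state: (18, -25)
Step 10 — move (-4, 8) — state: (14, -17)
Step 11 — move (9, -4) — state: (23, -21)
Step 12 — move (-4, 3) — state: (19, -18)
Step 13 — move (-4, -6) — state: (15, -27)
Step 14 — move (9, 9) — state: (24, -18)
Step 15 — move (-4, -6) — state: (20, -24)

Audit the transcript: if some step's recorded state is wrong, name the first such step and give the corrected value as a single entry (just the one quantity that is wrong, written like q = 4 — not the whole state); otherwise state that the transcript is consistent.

step 1: x = 9 + (-4) = 5, y = -7 + (-9) = -16 -> no discrepancy
step 2: x = 5 + (-4) = 1, y = -16 + (8) = -8 -> in agreement
step 3: x = 1 + (3) = 4, y = -8 + (-3) = -11 -> agrees with the transcript
step 4: x = 4 + (8) = 12, y = -11 + (-3) = -14 -> verified
step 5: x = 12 + (7) = 19, y = -14 + (7) = -7 -> verified
step 6: x = 19 + (-7) = 12, y = -7 + (-1) = -8 -> in agreement
step 7: x = 12 + (3) = 15, y = -8 + (-9) = -17 -> confirmed correct
step 8: x = 15 + (-4) = 11, y = -17 + (-6) = -23 -> exactly as logged
step 9: x = 11 + (7) = 18, y = -23 + (-2) = -25 -> no discrepancy
step 10: x = 18 + (-4) = 14, y = -25 + (8) = -17 -> matches
step 11: x = 14 + (9) = 23, y = -17 + (-4) = -21 -> verified
step 12: x = 23 + (-4) = 19, y = -21 + (3) = -18 -> agrees with the transcript
step 13: x = 19 + (-4) = 15, y = -18 + (-6) = -24 -> the transcript has a different value
The audit stops at step 13: the recorded entry is wrong and should be y = -24.

step 13, y = -24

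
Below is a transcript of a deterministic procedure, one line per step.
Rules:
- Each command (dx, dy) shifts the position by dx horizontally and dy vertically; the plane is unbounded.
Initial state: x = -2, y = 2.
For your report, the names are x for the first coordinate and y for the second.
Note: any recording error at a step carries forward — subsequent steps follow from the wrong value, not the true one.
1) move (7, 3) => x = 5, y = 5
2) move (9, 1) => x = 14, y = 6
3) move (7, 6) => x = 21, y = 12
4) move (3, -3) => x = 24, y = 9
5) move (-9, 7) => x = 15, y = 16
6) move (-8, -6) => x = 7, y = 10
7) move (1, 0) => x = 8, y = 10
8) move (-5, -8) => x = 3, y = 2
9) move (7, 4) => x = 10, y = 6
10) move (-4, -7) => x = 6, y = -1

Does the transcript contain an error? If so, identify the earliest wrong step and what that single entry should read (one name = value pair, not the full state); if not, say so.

1. x = -2 + (7) = 5, y = 2 + (3) = 5 (matches)
2. x = 5 + (9) = 14, y = 5 + (1) = 6 (matches)
3. x = 14 + (7) = 21, y = 6 + (6) = 12 (exactly as logged)
4. x = 21 + (3) = 24, y = 12 + (-3) = 9 (exactly as logged)
5. x = 24 + (-9) = 15, y = 9 + (7) = 16 (in agreement)
6. x = 15 + (-8) = 7, y = 16 + (-6) = 10 (exactly as logged)
7. x = 7 + (1) = 8, y = 10 + (0) = 10 (confirmed correct)
8. x = 8 + (-5) = 3, y = 10 + (-8) = 2 (no discrepancy)
9. x = 3 + (7) = 10, y = 2 + (4) = 6 (exactly as logged)
10. x = 10 + (-4) = 6, y = 6 + (-7) = -1 (in agreement)
No step deviates from the rules.

no error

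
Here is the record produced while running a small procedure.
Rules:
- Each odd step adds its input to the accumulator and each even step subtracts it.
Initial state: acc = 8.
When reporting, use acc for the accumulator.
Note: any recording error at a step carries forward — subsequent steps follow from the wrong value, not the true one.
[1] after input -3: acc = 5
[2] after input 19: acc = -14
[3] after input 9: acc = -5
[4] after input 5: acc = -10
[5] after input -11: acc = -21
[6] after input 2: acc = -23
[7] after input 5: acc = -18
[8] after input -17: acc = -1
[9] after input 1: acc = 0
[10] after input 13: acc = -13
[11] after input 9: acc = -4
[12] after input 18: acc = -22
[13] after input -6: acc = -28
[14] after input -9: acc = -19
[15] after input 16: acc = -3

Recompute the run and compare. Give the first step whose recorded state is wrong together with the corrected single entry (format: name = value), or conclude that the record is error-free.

no error

1. acc = 8 + -3 = 5 (checks out)
2. acc = 5 - 19 = -14 (consistent with the record)
3. acc = -14 + 9 = -5 (in agreement)
4. acc = -5 - 5 = -10 (checks out)
5. acc = -10 + -11 = -21 (no discrepancy)
6. acc = -21 - 2 = -23 (consistent with the record)
7. acc = -23 + 5 = -18 (no discrepancy)
8. acc = -18 - -17 = -1 (exactly as logged)
9. acc = -1 + 1 = 0 (in agreement)
10. acc = 0 - 13 = -13 (confirmed correct)
11. acc = -13 + 9 = -4 (consistent with the record)
12. acc = -4 - 18 = -22 (exactly as logged)
13. acc = -22 + -6 = -28 (same as recorded)
14. acc = -28 - -9 = -19 (in agreement)
15. acc = -19 + 16 = -3 (matches)
The recomputation confirms every line.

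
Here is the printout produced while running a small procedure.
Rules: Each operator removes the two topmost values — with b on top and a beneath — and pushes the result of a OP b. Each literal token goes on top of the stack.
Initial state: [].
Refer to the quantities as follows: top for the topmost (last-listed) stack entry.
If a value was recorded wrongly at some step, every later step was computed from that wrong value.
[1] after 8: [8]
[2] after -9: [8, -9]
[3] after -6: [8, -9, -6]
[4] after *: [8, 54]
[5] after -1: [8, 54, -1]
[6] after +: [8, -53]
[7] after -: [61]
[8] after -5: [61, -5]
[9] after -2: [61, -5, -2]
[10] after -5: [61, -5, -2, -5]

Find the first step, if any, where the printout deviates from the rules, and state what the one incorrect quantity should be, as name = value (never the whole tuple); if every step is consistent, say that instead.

step 6, top = 53

Recomputing the run from the initial state:
step 1: [8]
step 2: [8, -9]
step 3: [8, -9, -6]
step 4: [8, 54]
step 5: [8, 54, -1]
step 6: [8, 53]
step 7: [-45]
step 8: [-45, -5]
step 9: [-45, -5, -2]
step 10: [-45, -5, -2, -5]
The first disagreement with the printout is at step 6, where the value should be top = 53.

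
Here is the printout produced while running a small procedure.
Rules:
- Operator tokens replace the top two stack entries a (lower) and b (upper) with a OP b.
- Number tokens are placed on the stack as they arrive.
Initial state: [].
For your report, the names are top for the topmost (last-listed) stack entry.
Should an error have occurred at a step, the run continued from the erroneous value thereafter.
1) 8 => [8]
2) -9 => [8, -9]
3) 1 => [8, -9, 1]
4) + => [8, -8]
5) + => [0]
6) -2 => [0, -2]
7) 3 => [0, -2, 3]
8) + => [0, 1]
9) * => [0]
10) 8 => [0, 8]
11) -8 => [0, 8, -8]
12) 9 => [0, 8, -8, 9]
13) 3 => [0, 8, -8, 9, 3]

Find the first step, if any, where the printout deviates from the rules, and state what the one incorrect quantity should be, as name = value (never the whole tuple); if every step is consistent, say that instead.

Recomputing the run from the initial state:
step 1: [8]
step 2: [8, -9]
step 3: [8, -9, 1]
step 4: [8, -8]
step 5: [0]
step 6: [0, -2]
step 7: [0, -2, 3]
step 8: [0, 1]
step 9: [0]
step 10: [0, 8]
step 11: [0, 8, -8]
step 12: [0, 8, -8, 9]
step 13: [0, 8, -8, 9, 3]
This matches the printout at every step.

no error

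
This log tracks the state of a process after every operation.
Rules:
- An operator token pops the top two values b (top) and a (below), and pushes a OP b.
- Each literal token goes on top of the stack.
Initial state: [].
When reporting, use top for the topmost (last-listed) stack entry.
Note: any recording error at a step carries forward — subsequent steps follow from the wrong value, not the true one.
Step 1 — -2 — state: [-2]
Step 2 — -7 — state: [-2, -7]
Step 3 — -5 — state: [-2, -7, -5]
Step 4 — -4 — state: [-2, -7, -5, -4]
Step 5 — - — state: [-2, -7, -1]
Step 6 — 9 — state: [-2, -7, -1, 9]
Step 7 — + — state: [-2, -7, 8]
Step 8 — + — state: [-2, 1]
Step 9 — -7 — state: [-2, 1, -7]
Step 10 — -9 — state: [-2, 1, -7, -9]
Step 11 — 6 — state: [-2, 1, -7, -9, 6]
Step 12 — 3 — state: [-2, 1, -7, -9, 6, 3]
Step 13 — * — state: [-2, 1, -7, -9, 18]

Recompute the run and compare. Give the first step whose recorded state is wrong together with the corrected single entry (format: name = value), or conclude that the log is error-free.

Step 1: push -2: top = -2 — in agreement.
Step 2: push -7: top = -7 — no discrepancy.
Step 3: push -5: top = -5 — same as recorded.
Step 4: push -4: top = -4 — matches.
Step 5: -5 - -4 = -1 — matches.
Step 6: push 9: top = 9 — confirmed correct.
Step 7: -1 + 9 = 8 — verified.
Step 8: -7 + 8 = 1 — agrees with the log.
Step 9: push -7: top = -7 — in agreement.
Step 10: push -9: top = -9 — in agreement.
Step 11: push 6: top = 6 — exactly as logged.
Step 12: push 3: top = 3 — exactly as logged.
Step 13: 6 * 3 = 18 — confirmed correct.
Nothing is out of place; the run is error-free.

no error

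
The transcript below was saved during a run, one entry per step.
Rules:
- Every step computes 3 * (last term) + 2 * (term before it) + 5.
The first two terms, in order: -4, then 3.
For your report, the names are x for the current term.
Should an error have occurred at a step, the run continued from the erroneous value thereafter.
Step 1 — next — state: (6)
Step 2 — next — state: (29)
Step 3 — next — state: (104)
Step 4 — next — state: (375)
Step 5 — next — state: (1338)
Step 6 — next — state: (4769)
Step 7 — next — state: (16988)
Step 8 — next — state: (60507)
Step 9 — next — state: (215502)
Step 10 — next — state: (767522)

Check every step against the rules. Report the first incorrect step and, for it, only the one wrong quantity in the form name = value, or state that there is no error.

step 10, x = 767525

Recomputing the run from the initial state:
step 1: x = 6
step 2: x = 29
step 3: x = 104
step 4: x = 375
step 5: x = 1338
step 6: x = 4769
step 7: x = 16988
step 8: x = 60507
step 9: x = 215502
step 10: x = 767525
The first disagreement with the transcript is at step 10, where the value should be x = 767525.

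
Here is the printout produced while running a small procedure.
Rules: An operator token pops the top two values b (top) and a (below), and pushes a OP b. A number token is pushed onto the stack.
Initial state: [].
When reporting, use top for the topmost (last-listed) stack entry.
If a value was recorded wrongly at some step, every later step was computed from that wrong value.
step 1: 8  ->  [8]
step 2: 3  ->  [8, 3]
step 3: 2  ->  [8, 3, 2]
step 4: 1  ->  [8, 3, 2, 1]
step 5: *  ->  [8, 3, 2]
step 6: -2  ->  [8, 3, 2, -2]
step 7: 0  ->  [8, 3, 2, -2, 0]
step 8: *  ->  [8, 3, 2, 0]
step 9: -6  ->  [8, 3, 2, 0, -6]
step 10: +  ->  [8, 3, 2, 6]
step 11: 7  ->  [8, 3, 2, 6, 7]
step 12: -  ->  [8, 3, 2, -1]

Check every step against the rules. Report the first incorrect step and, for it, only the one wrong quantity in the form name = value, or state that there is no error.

step 10, top = -6

1. push 8: top = 8 (confirmed correct)
2. push 3: top = 3 (consistent with the printout)
3. push 2: top = 2 (exactly as logged)
4. push 1: top = 1 (agrees with the printout)
5. 2 * 1 = 2 (same as recorded)
6. push -2: top = -2 (same as recorded)
7. push 0: top = 0 (checks out)
8. -2 * 0 = 0 (in agreement)
9. push -6: top = -6 (checks out)
10. 0 + -6 = -6 (first mismatch against the printout)
First incorrect step: 10; the correct value is top = -6.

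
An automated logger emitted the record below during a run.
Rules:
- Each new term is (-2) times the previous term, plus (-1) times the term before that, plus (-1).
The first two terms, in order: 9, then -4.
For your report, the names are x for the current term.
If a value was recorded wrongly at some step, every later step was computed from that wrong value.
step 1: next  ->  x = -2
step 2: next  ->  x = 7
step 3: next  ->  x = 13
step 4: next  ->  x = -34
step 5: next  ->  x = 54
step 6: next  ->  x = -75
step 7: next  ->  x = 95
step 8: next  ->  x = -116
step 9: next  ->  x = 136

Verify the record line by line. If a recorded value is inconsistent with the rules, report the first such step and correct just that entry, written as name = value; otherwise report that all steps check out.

step 3, x = -13

Recomputing the run from the initial state:
step 1: x = -2
step 2: x = 7
step 3: x = -13
step 4: x = 18
step 5: x = -24
step 6: x = 29
step 7: x = -35
step 8: x = 40
step 9: x = -46
The first disagreement with the record is at step 3, where the value should be x = -13.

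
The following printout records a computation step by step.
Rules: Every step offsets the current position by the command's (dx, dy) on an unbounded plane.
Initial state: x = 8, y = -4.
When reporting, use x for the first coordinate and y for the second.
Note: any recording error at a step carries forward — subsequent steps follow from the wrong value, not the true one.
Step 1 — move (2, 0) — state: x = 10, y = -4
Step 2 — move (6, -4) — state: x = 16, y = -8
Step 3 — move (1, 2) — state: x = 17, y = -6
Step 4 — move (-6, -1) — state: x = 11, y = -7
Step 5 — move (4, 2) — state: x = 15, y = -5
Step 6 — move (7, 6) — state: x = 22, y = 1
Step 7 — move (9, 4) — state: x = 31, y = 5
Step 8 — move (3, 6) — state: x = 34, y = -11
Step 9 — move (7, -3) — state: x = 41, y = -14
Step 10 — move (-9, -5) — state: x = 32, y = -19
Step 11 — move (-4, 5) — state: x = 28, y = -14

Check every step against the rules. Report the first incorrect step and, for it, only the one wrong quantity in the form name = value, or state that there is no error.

Step 1: x = 8 + (2) = 10, y = -4 + (0) = -4 — in agreement.
Step 2: x = 10 + (6) = 16, y = -4 + (-4) = -8 — consistent with the printout.
Step 3: x = 16 + (1) = 17, y = -8 + (2) = -6 — confirmed correct.
Step 4: x = 17 + (-6) = 11, y = -6 + (-1) = -7 — agrees with the printout.
Step 5: x = 11 + (4) = 15, y = -7 + (2) = -5 — verified.
Step 6: x = 15 + (7) = 22, y = -5 + (6) = 1 — agrees with the printout.
Step 7: x = 22 + (9) = 31, y = 1 + (4) = 5 — agrees with the printout.
Step 8: x = 31 + (3) = 34, y = 5 + (6) = 11 — a discrepancy with the printout.
Step 8 is the first one off; corrected, y = 11.

step 8, y = 11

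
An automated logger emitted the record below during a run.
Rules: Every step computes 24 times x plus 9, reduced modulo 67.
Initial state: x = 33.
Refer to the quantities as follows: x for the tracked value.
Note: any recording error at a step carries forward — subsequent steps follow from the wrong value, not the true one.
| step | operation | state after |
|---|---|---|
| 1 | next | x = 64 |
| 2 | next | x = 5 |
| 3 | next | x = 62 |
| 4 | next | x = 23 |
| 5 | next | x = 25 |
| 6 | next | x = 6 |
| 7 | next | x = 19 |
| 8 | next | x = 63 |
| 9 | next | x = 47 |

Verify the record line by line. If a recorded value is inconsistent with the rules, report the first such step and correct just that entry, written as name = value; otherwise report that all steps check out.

1. x = (24*33 + 9) mod 67 = 64 (checks out)
2. x = (24*64 + 9) mod 67 = 4 (the recorded entry deviates here)
So the first discrepancy is step 2, where the right value is x = 4.

step 2, x = 4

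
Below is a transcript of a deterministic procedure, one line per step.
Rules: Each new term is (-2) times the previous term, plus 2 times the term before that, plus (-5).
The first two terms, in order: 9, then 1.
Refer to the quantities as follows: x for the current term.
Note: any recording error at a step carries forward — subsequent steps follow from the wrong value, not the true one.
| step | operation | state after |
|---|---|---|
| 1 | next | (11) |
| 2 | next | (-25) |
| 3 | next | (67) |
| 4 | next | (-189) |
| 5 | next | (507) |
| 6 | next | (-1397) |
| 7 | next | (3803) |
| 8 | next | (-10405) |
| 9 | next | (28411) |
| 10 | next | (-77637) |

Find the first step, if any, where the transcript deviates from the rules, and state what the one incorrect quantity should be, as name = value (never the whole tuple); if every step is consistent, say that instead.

Recomputing the run from the initial state:
step 1: x = 11
step 2: x = -25
step 3: x = 67
step 4: x = -189
step 5: x = 507
step 6: x = -1397
step 7: x = 3803
step 8: x = -10405
step 9: x = 28411
step 10: x = -77637
This matches the transcript at every step.

no error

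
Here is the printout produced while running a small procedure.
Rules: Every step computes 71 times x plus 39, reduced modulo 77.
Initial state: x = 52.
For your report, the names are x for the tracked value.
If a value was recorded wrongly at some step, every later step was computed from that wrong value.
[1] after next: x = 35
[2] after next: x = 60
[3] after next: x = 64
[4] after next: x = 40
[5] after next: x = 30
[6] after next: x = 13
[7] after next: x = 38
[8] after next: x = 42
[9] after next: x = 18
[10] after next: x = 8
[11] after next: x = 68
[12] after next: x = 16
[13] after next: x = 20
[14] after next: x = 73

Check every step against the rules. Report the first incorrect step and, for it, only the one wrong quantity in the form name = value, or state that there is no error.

no error

Recomputing the run from the initial state:
step 1: x = 35
step 2: x = 60
step 3: x = 64
step 4: x = 40
step 5: x = 30
step 6: x = 13
step 7: x = 38
step 8: x = 42
step 9: x = 18
step 10: x = 8
step 11: x = 68
step 12: x = 16
step 13: x = 20
step 14: x = 73
This matches the printout at every step.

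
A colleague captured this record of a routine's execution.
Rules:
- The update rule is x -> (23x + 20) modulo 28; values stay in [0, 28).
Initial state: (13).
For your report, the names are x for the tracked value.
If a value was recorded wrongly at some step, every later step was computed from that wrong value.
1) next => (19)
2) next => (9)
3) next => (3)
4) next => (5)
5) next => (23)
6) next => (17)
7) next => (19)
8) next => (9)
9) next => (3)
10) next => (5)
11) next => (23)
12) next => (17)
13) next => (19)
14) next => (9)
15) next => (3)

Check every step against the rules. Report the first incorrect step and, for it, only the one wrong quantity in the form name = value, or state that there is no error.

step 1, x = 11

1. x = (23*13 + 20) mod 28 = 11 (a discrepancy with the record)
Conclusion: step 1 carries the first error; the entry should be x = 11.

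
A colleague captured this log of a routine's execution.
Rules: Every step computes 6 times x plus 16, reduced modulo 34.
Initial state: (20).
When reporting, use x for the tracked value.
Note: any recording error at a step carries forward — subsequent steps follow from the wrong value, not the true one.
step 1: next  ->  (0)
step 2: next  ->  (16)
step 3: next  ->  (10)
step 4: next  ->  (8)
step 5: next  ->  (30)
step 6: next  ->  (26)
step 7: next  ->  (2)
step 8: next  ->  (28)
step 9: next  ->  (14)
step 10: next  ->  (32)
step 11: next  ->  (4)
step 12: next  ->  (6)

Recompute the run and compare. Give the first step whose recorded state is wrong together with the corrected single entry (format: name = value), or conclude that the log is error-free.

Step 1: x = (6*20 + 16) mod 34 = 0 — verified.
Step 2: x = (6*0 + 16) mod 34 = 16 — verified.
Step 3: x = (6*16 + 16) mod 34 = 10 — in agreement.
Step 4: x = (6*10 + 16) mod 34 = 8 — agrees with the log.
Step 5: x = (6*8 + 16) mod 34 = 30 — checks out.
Step 6: x = (6*30 + 16) mod 34 = 26 — same as recorded.
Step 7: x = (6*26 + 16) mod 34 = 2 — exactly as logged.
Step 8: x = (6*2 + 16) mod 34 = 28 — no discrepancy.
Step 9: x = (6*28 + 16) mod 34 = 14 — matches.
Step 10: x = (6*14 + 16) mod 34 = 32 — agrees with the log.
Step 11: x = (6*32 + 16) mod 34 = 4 — matches.
Step 12: x = (6*4 + 16) mod 34 = 6 — agrees with the log.
All entries verified; no error found.

no error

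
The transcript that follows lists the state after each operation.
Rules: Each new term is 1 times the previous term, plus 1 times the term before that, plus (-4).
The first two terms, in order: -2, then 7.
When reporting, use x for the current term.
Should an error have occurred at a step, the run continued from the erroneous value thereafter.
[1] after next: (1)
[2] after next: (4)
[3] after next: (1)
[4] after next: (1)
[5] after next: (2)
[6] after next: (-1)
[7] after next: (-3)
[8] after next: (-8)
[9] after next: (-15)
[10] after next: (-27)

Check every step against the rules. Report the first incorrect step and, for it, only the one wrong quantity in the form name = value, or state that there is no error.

Recomputing the run from the initial state:
step 1: x = 1
step 2: x = 4
step 3: x = 1
step 4: x = 1
step 5: x = -2
step 6: x = -5
step 7: x = -11
step 8: x = -20
step 9: x = -35
step 10: x = -59
The first disagreement with the transcript is at step 5, where the value should be x = -2.

step 5, x = -2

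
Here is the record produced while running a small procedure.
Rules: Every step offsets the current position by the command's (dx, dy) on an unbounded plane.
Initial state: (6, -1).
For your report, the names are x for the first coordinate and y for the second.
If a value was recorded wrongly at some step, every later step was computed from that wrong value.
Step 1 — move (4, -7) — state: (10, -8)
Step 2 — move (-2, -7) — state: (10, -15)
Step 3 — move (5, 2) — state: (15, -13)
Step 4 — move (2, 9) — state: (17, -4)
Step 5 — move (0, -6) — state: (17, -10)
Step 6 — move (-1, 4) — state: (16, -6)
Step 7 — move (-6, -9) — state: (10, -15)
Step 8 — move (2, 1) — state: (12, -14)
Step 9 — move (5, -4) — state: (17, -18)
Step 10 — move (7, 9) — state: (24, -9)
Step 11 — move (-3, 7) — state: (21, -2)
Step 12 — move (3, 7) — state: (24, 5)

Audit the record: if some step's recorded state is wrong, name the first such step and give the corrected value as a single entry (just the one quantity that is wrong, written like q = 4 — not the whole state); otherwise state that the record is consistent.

step 2, x = 8

Step 1: x = 6 + (4) = 10, y = -1 + (-7) = -8 — in agreement.
Step 2: x = 10 + (-2) = 8, y = -8 + (-7) = -15 — a discrepancy with the record.
The earliest wrong entry is at step 2: it should read x = 8.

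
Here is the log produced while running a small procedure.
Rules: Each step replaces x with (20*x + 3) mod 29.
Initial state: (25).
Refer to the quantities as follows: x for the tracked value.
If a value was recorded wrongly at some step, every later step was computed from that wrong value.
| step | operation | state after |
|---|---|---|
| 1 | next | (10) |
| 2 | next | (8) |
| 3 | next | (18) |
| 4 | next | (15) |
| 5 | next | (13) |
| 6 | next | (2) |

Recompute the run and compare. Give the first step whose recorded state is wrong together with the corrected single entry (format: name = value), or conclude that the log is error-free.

step 2, x = 0

step 1: x = (20*25 + 3) mod 29 = 10 -> checks out
step 2: x = (20*10 + 3) mod 29 = 0 -> not what was recorded
Step 2 is the first one off; corrected, x = 0.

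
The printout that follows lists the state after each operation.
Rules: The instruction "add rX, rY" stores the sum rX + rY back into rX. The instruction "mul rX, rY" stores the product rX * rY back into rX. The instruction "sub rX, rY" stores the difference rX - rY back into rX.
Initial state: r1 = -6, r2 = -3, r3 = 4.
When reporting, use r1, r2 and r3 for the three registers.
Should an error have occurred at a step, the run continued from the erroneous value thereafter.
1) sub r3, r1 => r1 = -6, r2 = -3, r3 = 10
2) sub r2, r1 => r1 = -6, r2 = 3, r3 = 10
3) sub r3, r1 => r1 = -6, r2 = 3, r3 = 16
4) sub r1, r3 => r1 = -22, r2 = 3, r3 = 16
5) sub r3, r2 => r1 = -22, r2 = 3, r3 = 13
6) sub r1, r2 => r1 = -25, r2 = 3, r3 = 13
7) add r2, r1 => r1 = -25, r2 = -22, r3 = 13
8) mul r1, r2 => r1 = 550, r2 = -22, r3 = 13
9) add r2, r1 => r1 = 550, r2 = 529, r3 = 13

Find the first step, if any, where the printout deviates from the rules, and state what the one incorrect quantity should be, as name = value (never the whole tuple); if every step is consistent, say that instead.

Recomputing the run from the initial state:
step 1: r1 = -6, r2 = -3, r3 = 10
step 2: r1 = -6, r2 = 3, r3 = 10
step 3: r1 = -6, r2 = 3, r3 = 16
step 4: r1 = -22, r2 = 3, r3 = 16
step 5: r1 = -22, r2 = 3, r3 = 13
step 6: r1 = -25, r2 = 3, r3 = 13
step 7: r1 = -25, r2 = -22, r3 = 13
step 8: r1 = 550, r2 = -22, r3 = 13
step 9: r1 = 550, r2 = 528, r3 = 13
The first disagreement with the printout is at step 9, where the value should be r2 = 528.

step 9, r2 = 528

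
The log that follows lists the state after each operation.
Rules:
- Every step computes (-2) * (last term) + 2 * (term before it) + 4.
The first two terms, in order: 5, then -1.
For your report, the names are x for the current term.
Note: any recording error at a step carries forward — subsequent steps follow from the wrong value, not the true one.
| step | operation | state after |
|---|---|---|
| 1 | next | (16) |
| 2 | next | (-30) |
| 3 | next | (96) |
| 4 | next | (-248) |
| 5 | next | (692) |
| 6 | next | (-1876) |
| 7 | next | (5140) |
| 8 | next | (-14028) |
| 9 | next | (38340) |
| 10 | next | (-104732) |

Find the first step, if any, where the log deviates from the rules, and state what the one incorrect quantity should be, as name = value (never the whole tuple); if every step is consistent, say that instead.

Recomputing the run from the initial state:
step 1: x = 16
step 2: x = -30
step 3: x = 96
step 4: x = -248
step 5: x = 692
step 6: x = -1876
step 7: x = 5140
step 8: x = -14028
step 9: x = 38340
step 10: x = -104732
This matches the log at every step.

no error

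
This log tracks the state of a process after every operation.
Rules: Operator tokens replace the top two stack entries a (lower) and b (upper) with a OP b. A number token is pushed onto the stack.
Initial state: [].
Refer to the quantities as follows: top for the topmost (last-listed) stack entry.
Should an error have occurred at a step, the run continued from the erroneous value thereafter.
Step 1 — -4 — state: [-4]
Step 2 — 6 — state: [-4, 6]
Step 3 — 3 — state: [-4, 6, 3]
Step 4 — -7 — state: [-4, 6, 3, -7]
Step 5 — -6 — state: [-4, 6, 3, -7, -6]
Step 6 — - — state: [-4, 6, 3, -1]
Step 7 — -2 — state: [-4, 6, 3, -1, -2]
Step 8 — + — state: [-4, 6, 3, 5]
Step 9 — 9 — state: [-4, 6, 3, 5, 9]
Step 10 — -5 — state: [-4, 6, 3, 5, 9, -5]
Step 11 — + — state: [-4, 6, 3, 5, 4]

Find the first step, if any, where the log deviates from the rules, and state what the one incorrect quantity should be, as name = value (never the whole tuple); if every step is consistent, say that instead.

step 8, top = -3

1. push -4: top = -4 (agrees with the log)
2. push 6: top = 6 (matches)
3. push 3: top = 3 (in agreement)
4. push -7: top = -7 (exactly as logged)
5. push -6: top = -6 (checks out)
6. -7 - -6 = -1 (exactly as logged)
7. push -2: top = -2 (agrees with the log)
8. -1 + -2 = -3 (not what was recorded)
First deviation found at step 8; the corrected entry is top = -3.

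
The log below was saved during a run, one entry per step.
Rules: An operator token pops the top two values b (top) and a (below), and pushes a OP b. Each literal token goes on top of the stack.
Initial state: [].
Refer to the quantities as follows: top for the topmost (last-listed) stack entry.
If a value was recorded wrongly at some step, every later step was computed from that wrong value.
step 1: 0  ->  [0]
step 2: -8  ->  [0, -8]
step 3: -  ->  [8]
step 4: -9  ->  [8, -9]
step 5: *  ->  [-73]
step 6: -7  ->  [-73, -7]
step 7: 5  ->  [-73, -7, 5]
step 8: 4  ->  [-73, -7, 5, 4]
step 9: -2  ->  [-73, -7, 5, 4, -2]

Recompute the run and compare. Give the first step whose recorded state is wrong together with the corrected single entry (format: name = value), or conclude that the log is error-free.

Recomputing the run from the initial state:
step 1: [0]
step 2: [0, -8]
step 3: [8]
step 4: [8, -9]
step 5: [-72]
step 6: [-72, -7]
step 7: [-72, -7, 5]
step 8: [-72, -7, 5, 4]
step 9: [-72, -7, 5, 4, -2]
The first disagreement with the log is at step 5, where the value should be top = -72.

step 5, top = -72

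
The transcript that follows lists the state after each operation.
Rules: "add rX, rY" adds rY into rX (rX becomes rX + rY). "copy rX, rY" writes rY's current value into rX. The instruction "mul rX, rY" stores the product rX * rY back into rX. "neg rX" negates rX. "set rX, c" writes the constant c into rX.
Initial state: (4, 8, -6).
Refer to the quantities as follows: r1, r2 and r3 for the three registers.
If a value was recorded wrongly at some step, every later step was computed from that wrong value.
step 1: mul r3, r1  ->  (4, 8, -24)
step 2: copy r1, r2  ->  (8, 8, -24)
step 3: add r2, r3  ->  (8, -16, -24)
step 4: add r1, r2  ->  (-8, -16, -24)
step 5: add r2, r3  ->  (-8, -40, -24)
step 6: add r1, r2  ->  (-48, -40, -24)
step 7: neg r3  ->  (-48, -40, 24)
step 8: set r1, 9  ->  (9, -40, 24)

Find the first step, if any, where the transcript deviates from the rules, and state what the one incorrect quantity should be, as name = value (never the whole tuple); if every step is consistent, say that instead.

step 1: r3 = -6 * 4 = -24 -> agrees with the transcript
step 2: r1 = 8 -> exactly as logged
step 3: r2 = 8 + -24 = -16 -> confirmed correct
step 4: r1 = 8 + -16 = -8 -> matches
step 5: r2 = -16 + -24 = -40 -> no discrepancy
step 6: r1 = -8 + -40 = -48 -> checks out
step 7: r3 = -(-24) = 24 -> agrees with the transcript
step 8: r1 = 9 -> same as recorded
All entries verified; no error found.

no error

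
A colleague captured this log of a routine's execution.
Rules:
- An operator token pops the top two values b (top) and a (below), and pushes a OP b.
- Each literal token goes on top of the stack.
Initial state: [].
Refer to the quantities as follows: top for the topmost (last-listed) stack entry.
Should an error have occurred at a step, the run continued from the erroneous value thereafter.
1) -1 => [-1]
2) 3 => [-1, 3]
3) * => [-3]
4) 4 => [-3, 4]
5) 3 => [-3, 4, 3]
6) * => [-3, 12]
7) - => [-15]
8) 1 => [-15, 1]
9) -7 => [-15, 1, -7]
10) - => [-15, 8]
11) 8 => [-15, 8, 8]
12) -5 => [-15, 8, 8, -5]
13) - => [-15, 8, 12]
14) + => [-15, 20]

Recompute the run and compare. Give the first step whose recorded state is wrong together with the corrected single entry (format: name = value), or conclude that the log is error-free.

step 13, top = 13

Recomputing the run from the initial state:
step 1: [-1]
step 2: [-1, 3]
step 3: [-3]
step 4: [-3, 4]
step 5: [-3, 4, 3]
step 6: [-3, 12]
step 7: [-15]
step 8: [-15, 1]
step 9: [-15, 1, -7]
step 10: [-15, 8]
step 11: [-15, 8, 8]
step 12: [-15, 8, 8, -5]
step 13: [-15, 8, 13]
step 14: [-15, 21]
The first disagreement with the log is at step 13, where the value should be top = 13.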